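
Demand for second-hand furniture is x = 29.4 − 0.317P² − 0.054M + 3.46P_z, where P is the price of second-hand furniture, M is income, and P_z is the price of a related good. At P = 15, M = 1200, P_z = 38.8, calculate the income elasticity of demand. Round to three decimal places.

-2.354

First evaluate x: 29.4 − 0.317(15)² − 0.054(1200) + 3.46(38.8) = 29.4 − 71.325 − 64.8 + 134.248 = 27.523.
∂x/∂M = −0.054, so E_I = -0.054·(1200/27.523) ≈ -2.354.
E_I < 0: inferior good.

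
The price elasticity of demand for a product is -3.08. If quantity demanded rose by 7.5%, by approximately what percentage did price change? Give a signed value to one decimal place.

-2.4

%ΔQ ≈ E × %ΔP ⇒ %ΔP = %ΔQ / E = (7.5%)/(-3.08) ≈ -2.4%.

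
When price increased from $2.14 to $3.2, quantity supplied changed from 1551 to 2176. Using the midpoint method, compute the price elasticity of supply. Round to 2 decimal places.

%ΔQ = (2176 − 1551)/[(1551 + 2176)/2] = 625/1863.5 ≈ 0.3354.
%ΔP = (3.2 − 2.14)/[(2.14 + 3.2)/2] = 1.06/2.67 ≈ 0.3970.
Arc elasticity E = %ΔQ/%ΔP ≈ 0.3354/0.3970 ≈ 0.84.
|E| < 1: supply is inelastic over this range.

0.84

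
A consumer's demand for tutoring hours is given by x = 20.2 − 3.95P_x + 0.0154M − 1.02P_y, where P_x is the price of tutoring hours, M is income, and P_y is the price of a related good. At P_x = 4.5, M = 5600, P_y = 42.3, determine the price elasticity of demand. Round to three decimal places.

-0.390

At the given point, x = 20.2 − 3.95(4.5) + 0.0154(5600) − 1.02(42.3) = 20.2 − 17.775 + 86.24 − 43.146 = 45.519.
∂x/∂P_x = −3.95, so E_p = (−3.95)·(4.5/45.519) ≈ -0.390.
|E_p| < 1: demand is inelastic.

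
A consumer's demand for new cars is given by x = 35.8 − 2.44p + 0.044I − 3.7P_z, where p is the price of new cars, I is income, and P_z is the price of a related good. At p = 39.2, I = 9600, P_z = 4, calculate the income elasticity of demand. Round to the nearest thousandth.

At the given point, x = 35.8 − 2.44(39.2) + 0.044(9600) − 3.7(4) = 35.8 − 95.648 + 422.4 − 14.8 = 347.752.
∂x/∂I = +0.044, so E_I = 0.044·(9600/347.752) ≈ 1.215.
E_I > 1: normal good (luxury).

1.215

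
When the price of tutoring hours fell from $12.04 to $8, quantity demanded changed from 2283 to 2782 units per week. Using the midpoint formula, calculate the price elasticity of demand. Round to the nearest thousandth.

-0.489

%ΔQ = (2782 − 2283)/[(2283 + 2782)/2] = 499/2532.5 ≈ 0.1970.
%Δp = (8 − 12.04)/[(12.04 + 8)/2] = -4.04/10.02 ≈ -0.4032.
Arc elasticity E = %ΔQ/%Δp ≈ 0.1970/-0.4032 ≈ -0.489.
|E| < 1: demand is inelastic over this range.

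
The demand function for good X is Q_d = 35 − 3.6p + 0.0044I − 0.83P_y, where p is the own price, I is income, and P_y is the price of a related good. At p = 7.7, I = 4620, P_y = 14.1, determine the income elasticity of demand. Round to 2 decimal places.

Evaluating quantity at (p, I, P_y) gives Q_d = 35 − 3.6(7.7) + 0.0044(4620) − 0.83(14.1) = 35 − 27.72 + 20.328 − 11.703 = 15.905.
∂Q_d/∂I = +0.0044, so E_I = 0.0044·(4620/15.905) ≈ 1.28.
E_I > 1: normal good (luxury).

1.28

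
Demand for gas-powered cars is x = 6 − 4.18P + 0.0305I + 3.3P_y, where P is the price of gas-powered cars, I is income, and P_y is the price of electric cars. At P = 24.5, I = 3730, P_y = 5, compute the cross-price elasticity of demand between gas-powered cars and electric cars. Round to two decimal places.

Evaluating quantity at (P, I, P_y) gives x = 6 − 4.18(24.5) + 0.0305(3730) + 3.3(5) = 6 − 102.41 + 113.765 + 16.5 = 33.855.
∂x/∂P_y = +3.3, so E_xy = 3.3·(5/33.855) ≈ 0.49.
E_xy > 0: the goods are substitutes.

0.49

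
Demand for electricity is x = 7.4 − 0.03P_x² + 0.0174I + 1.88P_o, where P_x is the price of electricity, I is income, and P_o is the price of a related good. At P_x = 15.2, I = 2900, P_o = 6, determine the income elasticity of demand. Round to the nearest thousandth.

0.811

x = 7.4 − 0.03(15.2)² + 0.0174(2900) + 1.88(6) = 7.4 − 6.9312 + 50.46 + 11.28 = 62.2088.
∂x/∂I = +0.0174, so E_I = 0.0174·(2900/62.2088) ≈ 0.811.
E_I ∈ (0,1): normal good (necessity).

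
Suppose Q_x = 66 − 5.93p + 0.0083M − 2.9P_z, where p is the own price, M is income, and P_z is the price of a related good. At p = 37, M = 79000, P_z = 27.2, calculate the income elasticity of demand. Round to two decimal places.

1.55

At the given point, Q_x = 66 − 5.93(37) + 0.0083(79000) − 2.9(27.2) = 66 − 219.41 + 655.7 − 78.88 = 423.41.
∂Q_x/∂M = +0.0083, so E_I = 0.0083·(79000/423.41) ≈ 1.55.
E_I > 1: normal good (luxury).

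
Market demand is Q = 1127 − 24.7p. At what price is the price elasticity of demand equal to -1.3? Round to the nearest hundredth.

25.79

Set −bp/(a − bp) = −1.3 ⇒ bp = 1.3(a − bp) ⇒ bp(1+1.3) = 1.3·a.
p = 1.3·1127/(24.7·2.3) ≈ 25.79.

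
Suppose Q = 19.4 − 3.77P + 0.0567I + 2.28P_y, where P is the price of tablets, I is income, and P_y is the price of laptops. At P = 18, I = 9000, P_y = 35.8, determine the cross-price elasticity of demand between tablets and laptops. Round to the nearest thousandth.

At the given point, Q = 19.4 − 3.77(18) + 0.0567(9000) + 2.28(35.8) = 19.4 − 67.86 + 510.3 + 81.624 = 543.464.
∂Q/∂P_y = +2.28, so E_xy = 2.28·(35.8/543.464) ≈ 0.150.
E_xy > 0: the goods are substitutes.

0.150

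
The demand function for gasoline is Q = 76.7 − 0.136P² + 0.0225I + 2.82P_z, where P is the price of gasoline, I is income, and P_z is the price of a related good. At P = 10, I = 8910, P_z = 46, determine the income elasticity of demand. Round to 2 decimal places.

At the given point, Q = 76.7 − 0.136(10)² + 0.0225(8910) + 2.82(46) = 76.7 − 13.6 + 200.475 + 129.72 = 393.295.
∂Q/∂I = +0.0225, so E_I = 0.0225·(8910/393.295) ≈ 0.51.
E_I ∈ (0,1): normal good (necessity).

0.51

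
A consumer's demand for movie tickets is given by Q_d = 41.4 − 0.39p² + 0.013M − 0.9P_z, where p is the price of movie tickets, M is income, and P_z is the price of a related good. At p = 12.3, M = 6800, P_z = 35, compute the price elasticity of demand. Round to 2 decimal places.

At the given point, Q_d = 41.4 − 0.39(12.3)² + 0.013(6800) − 0.9(35) = 41.4 − 59.0031 + 88.4 − 31.5 = 39.2969.
∂Q_d/∂p = −2·0.39·p = -9.594, so E_p = -9.594·(12.3/39.2969) ≈ -3.00.
|E_p| > 1: demand is elastic.

-3.00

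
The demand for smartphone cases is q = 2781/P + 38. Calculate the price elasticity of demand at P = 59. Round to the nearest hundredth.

At P = 59, q = 85.1356.
dq/dP = −2781/P² = −0.7989.
Point elasticity E = (dq/dP)·(P/q) = -0.7989 × 59/85.1356 ≈ -0.55.
|E| < 1, so demand is inelastic at this price.

-0.55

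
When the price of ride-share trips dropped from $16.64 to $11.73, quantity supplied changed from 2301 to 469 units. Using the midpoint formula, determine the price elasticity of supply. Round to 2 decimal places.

%Δq = (469 − 2301)/[(2301 + 469)/2] = -1832/1385 ≈ -1.3227.
%Δp = (11.73 − 16.64)/[(16.64 + 11.73)/2] = -4.91/14.185 ≈ -0.3461.
Arc elasticity E = %Δq/%Δp ≈ -1.3227/-0.3461 ≈ 3.82.
|E| > 1: supply is elastic over this range.

3.82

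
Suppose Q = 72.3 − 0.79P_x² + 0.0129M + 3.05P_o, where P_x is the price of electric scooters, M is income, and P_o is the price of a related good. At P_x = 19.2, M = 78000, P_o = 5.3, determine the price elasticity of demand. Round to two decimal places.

First evaluate Q: 72.3 − 0.79(19.2)² + 0.0129(78000) + 3.05(5.3) = 72.3 − 291.2256 + 1006.2 + 16.165 = 803.4394.
∂Q/∂P_x = −2·0.79·P_x = -30.336, so E_p = -30.336·(19.2/803.4394) ≈ -0.72.
|E_p| < 1: demand is inelastic.

-0.72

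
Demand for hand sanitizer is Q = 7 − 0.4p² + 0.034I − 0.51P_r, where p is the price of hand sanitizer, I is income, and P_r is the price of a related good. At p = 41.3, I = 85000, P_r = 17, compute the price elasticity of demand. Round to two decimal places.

-0.62

Substituting, Q = 7 − 0.4(41.3)² + 0.034(85000) − 0.51(17) = 7 − 682.276 + 2890 − 8.67 = 2206.054.
∂Q/∂p = −2·0.4·p = -33.04, so E_p = -33.04·(41.3/2206.054) ≈ -0.62.
|E_p| < 1: demand is inelastic.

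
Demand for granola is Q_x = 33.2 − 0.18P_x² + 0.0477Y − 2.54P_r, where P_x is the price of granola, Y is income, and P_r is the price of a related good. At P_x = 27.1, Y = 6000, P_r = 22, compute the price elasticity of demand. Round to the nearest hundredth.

-2.01

At the given point, Q_x = 33.2 − 0.18(27.1)² + 0.0477(6000) − 2.54(22) = 33.2 − 132.1938 + 286.2 − 55.88 = 131.3262.
∂Q_x/∂P_x = −2·0.18·P_x = -9.756, so E_p = -9.756·(27.1/131.3262) ≈ -2.01.
|E_p| > 1: demand is elastic.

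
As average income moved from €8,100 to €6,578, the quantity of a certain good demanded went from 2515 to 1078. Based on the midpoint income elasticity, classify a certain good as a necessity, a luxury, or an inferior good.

luxury

%ΔQ = (1078 − 2515)/[(2515+1078)/2] = -1437/1796.5 ≈ -0.7999.
%ΔI = (6,578 − 8,100)/[(8,100+6,578)/2] = -1522/7339 ≈ -0.2074.
E_I = %ΔQ/%ΔI ≈ 3.857.
E_I > 1: normal good (luxury).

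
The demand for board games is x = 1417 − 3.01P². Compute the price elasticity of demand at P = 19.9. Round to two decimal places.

-10.60

At P = 19.9, x = 225.0099.
dx/dP = −2·3.01·P = −119.798.
Point elasticity E = (dx/dP)·(P/x) = -119.798 × 19.9/225.0099 ≈ -10.60.
|E| > 1, so demand is elastic at this price.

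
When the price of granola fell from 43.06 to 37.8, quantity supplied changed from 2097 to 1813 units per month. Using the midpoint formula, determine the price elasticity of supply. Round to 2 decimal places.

1.12

%ΔQ = (1813 − 2097)/[(2097 + 1813)/2] = -284/1955 ≈ -0.1453.
%Δp = (37.8 − 43.06)/[(43.06 + 37.8)/2] = -5.26/40.43 ≈ -0.1301.
Arc elasticity E = %ΔQ/%Δp ≈ -0.1453/-0.1301 ≈ 1.12.
|E| > 1: supply is elastic over this range.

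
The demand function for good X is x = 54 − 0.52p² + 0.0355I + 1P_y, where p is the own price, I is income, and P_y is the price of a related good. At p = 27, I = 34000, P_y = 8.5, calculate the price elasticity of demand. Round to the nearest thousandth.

-0.851

First evaluate x: 54 − 0.52(27)² + 0.0355(34000) + 1(8.5) = 54 − 379.08 + 1207 + 8.5 = 890.42.
∂x/∂p = −2·0.52·p = -28.08, so E_p = -28.08·(27/890.42) ≈ -0.851.
|E_p| < 1: demand is inelastic.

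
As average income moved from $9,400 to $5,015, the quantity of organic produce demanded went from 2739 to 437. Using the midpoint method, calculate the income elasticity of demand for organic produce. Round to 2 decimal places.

%ΔQ = (437 − 2739)/[(2739+437)/2] = -2302/1588 ≈ -1.4496.
%ΔI = (5,015 − 9,400)/[(9,400+5,015)/2] = -4385/7207.5 ≈ -0.6084.
E_I = %ΔQ/%ΔI ≈ 2.38.
E_I > 1: normal good (luxury).

2.38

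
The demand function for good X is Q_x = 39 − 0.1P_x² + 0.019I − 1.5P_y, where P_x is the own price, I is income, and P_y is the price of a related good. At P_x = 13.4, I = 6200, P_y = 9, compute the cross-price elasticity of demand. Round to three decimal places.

-0.108

Substituting, Q_x = 39 − 0.1(13.4)² + 0.019(6200) − 1.5(9) = 39 − 17.956 + 117.8 − 13.5 = 125.344.
∂Q_x/∂P_y = −1.5, so E_xy = -1.5·(9/125.344) ≈ -0.108.
E_xy < 0: the goods are complements.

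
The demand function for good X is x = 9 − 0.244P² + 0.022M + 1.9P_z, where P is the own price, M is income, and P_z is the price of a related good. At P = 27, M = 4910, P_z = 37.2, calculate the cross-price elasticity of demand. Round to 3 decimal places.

7.195

At the given point, x = 9 − 0.244(27)² + 0.022(4910) + 1.9(37.2) = 9 − 177.876 + 108.02 + 70.68 = 9.824.
∂x/∂P_z = +1.9, so E_xy = 1.9·(37.2/9.824) ≈ 7.195.
E_xy > 0: the goods are substitutes.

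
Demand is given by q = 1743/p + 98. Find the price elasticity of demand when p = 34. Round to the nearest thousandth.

At p = 34, q = 149.2647.
dq/dp = −1743/p² = −1.5078.
Point elasticity E = (dq/dp)·(p/q) = -1.5078 × 34/149.2647 ≈ -0.343.
|E| < 1, so demand is inelastic at this price.

-0.343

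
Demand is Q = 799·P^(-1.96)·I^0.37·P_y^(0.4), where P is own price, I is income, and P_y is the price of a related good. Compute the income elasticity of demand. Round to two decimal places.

For a Cobb–Douglas (constant-elasticity) form Q = A·I^α·…, the elasticity with respect to I equals the exponent α at every point.
Here the exponent on I is 0.37, so the income elasticity of demand is 0.37.

0.37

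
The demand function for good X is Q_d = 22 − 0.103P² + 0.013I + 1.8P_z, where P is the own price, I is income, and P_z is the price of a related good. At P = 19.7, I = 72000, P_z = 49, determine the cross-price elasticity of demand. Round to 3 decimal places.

At the given point, Q_d = 22 − 0.103(19.7)² + 0.013(72000) + 1.8(49) = 22 − 39.9733 + 936 + 88.2 = 1006.2267.
∂Q_d/∂P_z = +1.8, so E_xy = 1.8·(49/1006.2267) ≈ 0.088.
E_xy > 0: the goods are substitutes.

0.088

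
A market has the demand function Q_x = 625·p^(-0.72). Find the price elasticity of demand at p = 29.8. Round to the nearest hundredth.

For a Cobb–Douglas (constant-elasticity) form Q_x = A·p^α·…, the elasticity with respect to p equals the exponent α at every point.
Here the exponent on p is -0.72, so the price elasticity of demand is -0.72.

-0.72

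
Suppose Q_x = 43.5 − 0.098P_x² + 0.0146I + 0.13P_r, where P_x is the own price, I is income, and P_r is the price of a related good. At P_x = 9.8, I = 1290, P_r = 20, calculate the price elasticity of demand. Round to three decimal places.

-0.339

First evaluate Q_x: 43.5 − 0.098(9.8)² + 0.0146(1290) + 0.13(20) = 43.5 − 9.4119 + 18.834 + 2.6 = 55.5221.
∂Q_x/∂P_x = −2·0.098·P_x = -1.9208, so E_p = -1.9208·(9.8/55.5221) ≈ -0.339.
|E_p| < 1: demand is inelastic.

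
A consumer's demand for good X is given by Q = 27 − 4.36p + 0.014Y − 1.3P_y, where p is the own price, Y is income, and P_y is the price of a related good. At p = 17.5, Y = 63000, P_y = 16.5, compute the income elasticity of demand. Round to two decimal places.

1.09

First evaluate Q: 27 − 4.36(17.5) + 0.014(63000) − 1.3(16.5) = 27 − 76.3 + 882 − 21.45 = 811.25.
∂Q/∂Y = +0.014, so E_I = 0.014·(63000/811.25) ≈ 1.09.
E_I > 1: normal good (luxury).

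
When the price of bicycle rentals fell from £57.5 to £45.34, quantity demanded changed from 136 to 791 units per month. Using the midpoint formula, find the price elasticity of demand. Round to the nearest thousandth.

%ΔQ = (791 − 136)/[(136 + 791)/2] = 655/463.5 ≈ 1.4132.
%ΔP = (45.34 − 57.5)/[(57.5 + 45.34)/2] = -12.16/51.42 ≈ -0.2365.
Arc elasticity E = %ΔQ/%ΔP ≈ 1.4132/-0.2365 ≈ -5.976.
|E| > 1: demand is elastic over this range.

-5.976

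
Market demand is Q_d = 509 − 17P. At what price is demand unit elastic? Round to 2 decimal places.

For linear demand Q_d = a − bP, E = −bP/(a − bP). |E| = 1 ⇒ bP = a − bP ⇒ P = a/(2b).
P = 509/(2·17) ≈ 14.97.

14.97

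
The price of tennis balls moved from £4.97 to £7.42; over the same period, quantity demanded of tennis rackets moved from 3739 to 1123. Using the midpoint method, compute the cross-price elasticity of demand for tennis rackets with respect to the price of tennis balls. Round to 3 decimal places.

-2.721

%ΔQ_x = (1123 − 3739)/[(3739+1123)/2] = -2616/2431 ≈ -1.0761.
%ΔP_y = (7.42 − 4.97)/[(4.97+7.42)/2] ≈ 0.3955.
E_xy = -1.0761/0.3955 ≈ -2.721.
E_xy < 0, so tennis rackets and tennis balls are complements.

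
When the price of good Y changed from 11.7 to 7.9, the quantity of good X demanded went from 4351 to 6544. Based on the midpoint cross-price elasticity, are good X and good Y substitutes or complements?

complements

%ΔQ_x = (6544 − 4351)/[(4351+6544)/2] = 2193/5447.5 ≈ 0.4026.
%ΔP_y = (7.9 − 11.7)/[(11.7+7.9)/2] ≈ -0.3878.
E_xy = 0.4026/-0.3878 ≈ -1.038.
E_xy < 0, so the goods are complements.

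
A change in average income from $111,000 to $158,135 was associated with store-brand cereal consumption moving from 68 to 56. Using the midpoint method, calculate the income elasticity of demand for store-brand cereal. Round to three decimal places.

%ΔQ = (56 − 68)/[(68+56)/2] = -12/62 ≈ -0.1935.
%ΔY = (158,135 − 111,000)/[(111,000+158,135)/2] = 47135/134567.5 ≈ 0.3503.
E_I = %ΔQ/%ΔY ≈ -0.553.
E_I < 0: inferior good.

-0.553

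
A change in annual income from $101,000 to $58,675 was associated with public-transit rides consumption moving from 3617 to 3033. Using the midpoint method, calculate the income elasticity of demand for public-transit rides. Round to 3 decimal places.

%ΔQ = (3033 − 3617)/[(3617+3033)/2] = -584/3325 ≈ -0.1756.
%ΔI = (58,675 − 101,000)/[(101,000+58,675)/2] = -42325/79837.5 ≈ -0.5301.
E_I = %ΔQ/%ΔI ≈ 0.331.
E_I ∈ (0,1): normal good (necessity).

0.331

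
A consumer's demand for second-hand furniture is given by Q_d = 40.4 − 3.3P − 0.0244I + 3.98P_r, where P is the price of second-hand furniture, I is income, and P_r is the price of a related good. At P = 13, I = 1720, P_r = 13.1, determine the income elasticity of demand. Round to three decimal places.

-5.472

Q_d = 40.4 − 3.3(13) − 0.0244(1720) + 3.98(13.1) = 40.4 − 42.9 − 41.968 + 52.138 = 7.67.
∂Q_d/∂I = −0.0244, so E_I = -0.0244·(1720/7.67) ≈ -5.472.
E_I < 0: inferior good.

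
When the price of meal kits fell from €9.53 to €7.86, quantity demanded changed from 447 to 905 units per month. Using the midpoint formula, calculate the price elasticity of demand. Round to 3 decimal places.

-3.528

%ΔQ = (905 − 447)/[(447 + 905)/2] = 458/676 ≈ 0.6775.
%Δp = (7.86 − 9.53)/[(9.53 + 7.86)/2] = -1.67/8.695 ≈ -0.1921.
Arc elasticity E = %ΔQ/%Δp ≈ 0.6775/-0.1921 ≈ -3.528.
|E| > 1: demand is elastic over this range.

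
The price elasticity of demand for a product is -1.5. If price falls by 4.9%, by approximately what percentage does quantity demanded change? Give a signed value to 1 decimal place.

%ΔQ ≈ E × %ΔP = (-1.5) × (-4.9%) ≈ 7.4%.

7.4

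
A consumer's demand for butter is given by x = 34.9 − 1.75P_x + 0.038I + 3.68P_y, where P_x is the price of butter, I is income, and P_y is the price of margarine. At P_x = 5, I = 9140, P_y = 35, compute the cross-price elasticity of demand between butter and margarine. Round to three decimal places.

First evaluate x: 34.9 − 1.75(5) + 0.038(9140) + 3.68(35) = 34.9 − 8.75 + 347.32 + 128.8 = 502.27.
∂x/∂P_y = +3.68, so E_xy = 3.68·(35/502.27) ≈ 0.256.
E_xy > 0: the goods are substitutes.

0.256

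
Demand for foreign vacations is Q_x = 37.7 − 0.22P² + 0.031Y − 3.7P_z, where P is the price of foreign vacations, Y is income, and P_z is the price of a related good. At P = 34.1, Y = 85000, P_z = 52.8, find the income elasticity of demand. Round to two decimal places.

Q_x = 37.7 − 0.22(34.1)² + 0.031(85000) − 3.7(52.8) = 37.7 − 255.8182 + 2635 − 195.36 = 2221.5218.
∂Q_x/∂Y = +0.031, so E_I = 0.031·(85000/2221.5218) ≈ 1.19.
E_I > 1: normal good (luxury).

1.19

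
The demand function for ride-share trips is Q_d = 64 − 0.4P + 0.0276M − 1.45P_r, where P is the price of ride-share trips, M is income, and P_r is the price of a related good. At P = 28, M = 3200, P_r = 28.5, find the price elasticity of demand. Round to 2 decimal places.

-0.11

Substituting, Q_d = 64 − 0.4(28) + 0.0276(3200) − 1.45(28.5) = 64 − 11.2 + 88.32 − 41.325 = 99.795.
∂Q_d/∂P = −0.4, so E_p = (−0.4)·(28/99.795) ≈ -0.11.
|E_p| < 1: demand is inelastic.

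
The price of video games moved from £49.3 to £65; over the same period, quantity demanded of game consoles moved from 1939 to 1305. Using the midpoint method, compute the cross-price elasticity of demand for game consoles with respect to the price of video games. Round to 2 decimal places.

-1.42

%ΔQ_x = (1305 − 1939)/[(1939+1305)/2] = -634/1622 ≈ -0.3909.
%ΔP_y = (65 − 49.3)/[(49.3+65)/2] ≈ 0.2747.
E_xy = -0.3909/0.2747 ≈ -1.42.
E_xy < 0, so game consoles and video games are complements.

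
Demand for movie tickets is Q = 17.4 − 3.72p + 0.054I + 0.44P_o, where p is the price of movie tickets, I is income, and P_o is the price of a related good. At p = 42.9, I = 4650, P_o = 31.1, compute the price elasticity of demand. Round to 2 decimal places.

-1.30

Evaluating quantity at (p, I, P_o) gives Q = 17.4 − 3.72(42.9) + 0.054(4650) + 0.44(31.1) = 17.4 − 159.588 + 251.1 + 13.684 = 122.596.
∂Q/∂p = −3.72, so E_p = (−3.72)·(42.9/122.596) ≈ -1.30.
|E_p| > 1: demand is elastic.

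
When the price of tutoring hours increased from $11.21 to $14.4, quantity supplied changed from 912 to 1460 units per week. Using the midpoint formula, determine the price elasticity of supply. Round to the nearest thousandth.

%ΔQ = (1460 − 912)/[(912 + 1460)/2] = 548/1186 ≈ 0.4621.
%Δp = (14.4 − 11.21)/[(11.21 + 14.4)/2] = 3.19/12.805 ≈ 0.2491.
Arc elasticity E = %ΔQ/%Δp ≈ 0.4621/0.2491 ≈ 1.855.
|E| > 1: supply is elastic over this range.

1.855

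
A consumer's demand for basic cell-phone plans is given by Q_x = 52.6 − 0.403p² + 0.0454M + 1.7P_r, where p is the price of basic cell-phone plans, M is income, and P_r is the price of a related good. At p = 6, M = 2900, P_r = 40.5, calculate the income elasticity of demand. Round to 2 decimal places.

At the given point, Q_x = 52.6 − 0.403(6)² + 0.0454(2900) + 1.7(40.5) = 52.6 − 14.508 + 131.66 + 68.85 = 238.602.
∂Q_x/∂M = +0.0454, so E_I = 0.0454·(2900/238.602) ≈ 0.55.
E_I ∈ (0,1): normal good (necessity).

0.55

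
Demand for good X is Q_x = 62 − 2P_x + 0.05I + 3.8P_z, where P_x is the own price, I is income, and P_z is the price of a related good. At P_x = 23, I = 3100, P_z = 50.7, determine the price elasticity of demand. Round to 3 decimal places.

Evaluating quantity at (P_x, I, P_z) gives Q_x = 62 − 2(23) + 0.05(3100) + 3.8(50.7) = 62 − 46 + 155 + 192.66 = 363.66.
∂Q_x/∂P_x = −2, so E_p = (−2)·(23/363.66) ≈ -0.126.
|E_p| < 1: demand is inelastic.

-0.126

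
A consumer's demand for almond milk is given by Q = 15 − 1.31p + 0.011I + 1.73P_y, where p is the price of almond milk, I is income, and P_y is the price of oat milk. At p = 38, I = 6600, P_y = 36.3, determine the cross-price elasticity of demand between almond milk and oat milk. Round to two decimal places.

0.62

At the given point, Q = 15 − 1.31(38) + 0.011(6600) + 1.73(36.3) = 15 − 49.78 + 72.6 + 62.799 = 100.619.
∂Q/∂P_y = +1.73, so E_xy = 1.73·(36.3/100.619) ≈ 0.62.
E_xy > 0: the goods are substitutes.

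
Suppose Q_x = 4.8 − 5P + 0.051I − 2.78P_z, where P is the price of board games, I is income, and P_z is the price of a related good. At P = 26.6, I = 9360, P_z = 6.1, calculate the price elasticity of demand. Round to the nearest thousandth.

-0.400

Substituting, Q_x = 4.8 − 5(26.6) + 0.051(9360) − 2.78(6.1) = 4.8 − 133 + 477.36 − 16.958 = 332.202.
∂Q_x/∂P = −5, so E_p = (−5)·(26.6/332.202) ≈ -0.400.
|E_p| < 1: demand is inelastic.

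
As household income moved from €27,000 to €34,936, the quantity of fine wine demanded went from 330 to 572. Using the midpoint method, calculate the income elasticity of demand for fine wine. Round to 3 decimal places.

%ΔQ = (572 − 330)/[(330+572)/2] = 242/451 ≈ 0.5366.
%ΔI = (34,936 − 27,000)/[(27,000+34,936)/2] = 7936/30968 ≈ 0.2563.
E_I = %ΔQ/%ΔI ≈ 2.094.
E_I > 1: normal good (luxury).

2.094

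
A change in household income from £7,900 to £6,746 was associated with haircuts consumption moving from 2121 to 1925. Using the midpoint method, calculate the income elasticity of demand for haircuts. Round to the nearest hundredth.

%ΔQ = (1925 − 2121)/[(2121+1925)/2] = -196/2023 ≈ -0.0969.
%ΔY = (6,746 − 7,900)/[(7,900+6,746)/2] = -1154/7323 ≈ -0.1576.
E_I = %ΔQ/%ΔY ≈ 0.61.
E_I ∈ (0,1): normal good (necessity).

0.61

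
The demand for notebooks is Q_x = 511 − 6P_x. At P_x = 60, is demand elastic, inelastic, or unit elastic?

elastic

At P_x = 60, Q_x = 151.
dQ_x/dP_x = −6.
Point elasticity E = (dQ_x/dP_x)·(P_x/Q_x) = -6 × 60/151 ≈ -2.384.
|E| ≈ 2.384 > 1, so demand is elastic.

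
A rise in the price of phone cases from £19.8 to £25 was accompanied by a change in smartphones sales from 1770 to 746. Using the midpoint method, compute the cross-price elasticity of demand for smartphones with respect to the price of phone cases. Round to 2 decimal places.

-3.51

%ΔQ_x = (746 − 1770)/[(1770+746)/2] = -1024/1258 ≈ -0.8140.
%ΔP_y = (25 − 19.8)/[(19.8+25)/2] ≈ 0.2321.
E_xy = -0.8140/0.2321 ≈ -3.51.
E_xy < 0, so smartphones and phone cases are complements.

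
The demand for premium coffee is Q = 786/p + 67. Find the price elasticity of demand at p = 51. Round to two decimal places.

At p = 51, Q = 82.4118.
dQ/dp = −786/p² = −0.3022.
Point elasticity E = (dQ/dp)·(p/Q) = -0.3022 × 51/82.4118 ≈ -0.19.
|E| < 1, so demand is inelastic at this price.

-0.19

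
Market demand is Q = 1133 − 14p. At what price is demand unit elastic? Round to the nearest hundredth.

For linear demand Q = a − bp, E = −bp/(a − bp). |E| = 1 ⇒ bp = a − bp ⇒ p = a/(2b).
p = 1133/(2·14) ≈ 40.46.

40.46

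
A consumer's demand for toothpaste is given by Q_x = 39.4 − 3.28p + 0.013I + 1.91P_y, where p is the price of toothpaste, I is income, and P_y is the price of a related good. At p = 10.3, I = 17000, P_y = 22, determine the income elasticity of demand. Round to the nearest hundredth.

0.82

At the given point, Q_x = 39.4 − 3.28(10.3) + 0.013(17000) + 1.91(22) = 39.4 − 33.784 + 221 + 42.02 = 268.636.
∂Q_x/∂I = +0.013, so E_I = 0.013·(17000/268.636) ≈ 0.82.
E_I ∈ (0,1): normal good (necessity).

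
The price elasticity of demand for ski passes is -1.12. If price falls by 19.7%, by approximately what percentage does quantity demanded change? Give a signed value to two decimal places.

%ΔQ ≈ E × %ΔP = (-1.12) × (-19.7%) ≈ 22.06%.

22.06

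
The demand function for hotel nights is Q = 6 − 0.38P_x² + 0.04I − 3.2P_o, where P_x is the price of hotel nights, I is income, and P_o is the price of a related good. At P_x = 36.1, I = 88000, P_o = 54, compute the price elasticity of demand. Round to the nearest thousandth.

-0.347

First evaluate Q: 6 − 0.38(36.1)² + 0.04(88000) − 3.2(54) = 6 − 495.2198 + 3520 − 172.8 = 2857.9802.
∂Q/∂P_x = −2·0.38·P_x = -27.436, so E_p = -27.436·(36.1/2857.9802) ≈ -0.347.
|E_p| < 1: demand is inelastic.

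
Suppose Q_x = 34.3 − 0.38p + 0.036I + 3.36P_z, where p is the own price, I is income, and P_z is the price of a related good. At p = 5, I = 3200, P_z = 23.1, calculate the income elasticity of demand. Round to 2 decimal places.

0.51

Q_x = 34.3 − 0.38(5) + 0.036(3200) + 3.36(23.1) = 34.3 − 1.9 + 115.2 + 77.616 = 225.216.
∂Q_x/∂I = +0.036, so E_I = 0.036·(3200/225.216) ≈ 0.51.
E_I ∈ (0,1): normal good (necessity).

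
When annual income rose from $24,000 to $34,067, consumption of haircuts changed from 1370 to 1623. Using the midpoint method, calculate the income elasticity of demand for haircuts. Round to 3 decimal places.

0.488

%ΔQ = (1623 − 1370)/[(1370+1623)/2] = 253/1496.5 ≈ 0.1691.
%ΔY = (34,067 − 24,000)/[(24,000+34,067)/2] = 10067/29033.5 ≈ 0.3467.
E_I = %ΔQ/%ΔY ≈ 0.488.
E_I ∈ (0,1): normal good (necessity).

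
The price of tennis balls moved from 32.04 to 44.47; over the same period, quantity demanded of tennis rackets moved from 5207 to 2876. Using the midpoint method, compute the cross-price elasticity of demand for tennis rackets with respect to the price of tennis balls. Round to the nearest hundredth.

-1.78

%ΔQ_x = (2876 − 5207)/[(5207+2876)/2] = -2331/4041.5 ≈ -0.5768.
%ΔP_y = (44.47 − 32.04)/[(32.04+44.47)/2] ≈ 0.3249.
E_xy = -0.5768/0.3249 ≈ -1.78.
E_xy < 0, so tennis rackets and tennis balls are complements.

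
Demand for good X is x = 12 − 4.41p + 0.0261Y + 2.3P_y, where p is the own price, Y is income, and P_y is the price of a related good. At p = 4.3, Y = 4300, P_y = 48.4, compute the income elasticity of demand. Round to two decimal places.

0.52

First evaluate x: 12 − 4.41(4.3) + 0.0261(4300) + 2.3(48.4) = 12 − 18.963 + 112.23 + 111.32 = 216.587.
∂x/∂Y = +0.0261, so E_I = 0.0261·(4300/216.587) ≈ 0.52.
E_I ∈ (0,1): normal good (necessity).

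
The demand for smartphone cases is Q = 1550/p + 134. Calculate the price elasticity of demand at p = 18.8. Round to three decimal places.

At p = 18.8, Q = 216.4468.
dQ/dp = −1550/p² = −4.3855.
Point elasticity E = (dQ/dp)·(p/Q) = -4.3855 × 18.8/216.4468 ≈ -0.381.
|E| < 1, so demand is inelastic at this price.

-0.381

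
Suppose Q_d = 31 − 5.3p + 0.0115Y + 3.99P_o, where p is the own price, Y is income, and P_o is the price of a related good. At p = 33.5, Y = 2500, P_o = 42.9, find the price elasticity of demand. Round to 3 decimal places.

Evaluating quantity at (p, Y, P_o) gives Q_d = 31 − 5.3(33.5) + 0.0115(2500) + 3.99(42.9) = 31 − 177.55 + 28.75 + 171.171 = 53.371.
∂Q_d/∂p = −5.3, so E_p = (−5.3)·(33.5/53.371) ≈ -3.327.
|E_p| > 1: demand is elastic.

-3.327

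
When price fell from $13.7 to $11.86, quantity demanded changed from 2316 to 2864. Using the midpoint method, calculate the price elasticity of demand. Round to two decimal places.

%ΔQ = (2864 − 2316)/[(2316 + 2864)/2] = 548/2590 ≈ 0.2116.
%ΔP = (11.86 − 13.7)/[(13.7 + 11.86)/2] = -1.84/12.78 ≈ -0.1440.
Arc elasticity E = %ΔQ/%ΔP ≈ 0.2116/-0.1440 ≈ -1.47.
|E| > 1: demand is elastic over this range.

-1.47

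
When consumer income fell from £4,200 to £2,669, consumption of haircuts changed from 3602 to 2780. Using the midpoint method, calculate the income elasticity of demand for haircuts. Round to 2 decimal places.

0.58

%ΔQ = (2780 − 3602)/[(3602+2780)/2] = -822/3191 ≈ -0.2576.
%ΔI = (2,669 − 4,200)/[(4,200+2,669)/2] = -1531/3434.5 ≈ -0.4458.
E_I = %ΔQ/%ΔI ≈ 0.58.
E_I ∈ (0,1): normal good (necessity).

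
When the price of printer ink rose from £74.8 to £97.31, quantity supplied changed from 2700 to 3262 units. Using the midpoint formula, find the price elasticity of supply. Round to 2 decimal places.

%ΔQ = (3262 − 2700)/[(2700 + 3262)/2] = 562/2981 ≈ 0.1885.
%Δp = (97.31 − 74.8)/[(74.8 + 97.31)/2] = 22.51/86.055 ≈ 0.2616.
Arc elasticity E = %ΔQ/%Δp ≈ 0.1885/0.2616 ≈ 0.72.
|E| < 1: supply is inelastic over this range.

0.72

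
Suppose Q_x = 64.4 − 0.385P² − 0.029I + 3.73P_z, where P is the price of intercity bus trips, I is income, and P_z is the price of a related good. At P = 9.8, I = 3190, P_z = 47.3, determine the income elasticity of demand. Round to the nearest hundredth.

-0.83

Substituting, Q_x = 64.4 − 0.385(9.8)² − 0.029(3190) + 3.73(47.3) = 64.4 − 36.9754 − 92.51 + 176.429 = 111.3436.
∂Q_x/∂I = −0.029, so E_I = -0.029·(3190/111.3436) ≈ -0.83.
E_I < 0: inferior good.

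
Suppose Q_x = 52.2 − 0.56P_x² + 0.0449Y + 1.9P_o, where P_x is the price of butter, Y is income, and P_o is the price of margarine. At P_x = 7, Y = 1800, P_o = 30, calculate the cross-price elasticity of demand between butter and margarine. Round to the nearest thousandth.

0.351

First evaluate Q_x: 52.2 − 0.56(7)² + 0.0449(1800) + 1.9(30) = 52.2 − 27.44 + 80.82 + 57 = 162.58.
∂Q_x/∂P_o = +1.9, so E_xy = 1.9·(30/162.58) ≈ 0.351.
E_xy > 0: the goods are substitutes.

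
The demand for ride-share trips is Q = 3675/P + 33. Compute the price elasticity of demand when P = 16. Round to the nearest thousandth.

At P = 16, Q = 262.6875.
dQ/dP = −3675/P² = −14.3555.
Point elasticity E = (dQ/dP)·(P/Q) = -14.3555 × 16/262.6875 ≈ -0.874.
|E| < 1, so demand is inelastic at this price.

-0.874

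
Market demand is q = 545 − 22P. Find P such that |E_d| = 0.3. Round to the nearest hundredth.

Set −bP/(a − bP) = −0.3 ⇒ bP = 0.3(a − bP) ⇒ bP(1+0.3) = 0.3·a.
P = 0.3·545/(22·1.3) ≈ 5.72.

5.72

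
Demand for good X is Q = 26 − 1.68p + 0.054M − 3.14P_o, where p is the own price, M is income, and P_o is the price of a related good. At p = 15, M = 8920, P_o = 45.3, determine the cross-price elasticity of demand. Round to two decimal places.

First evaluate Q: 26 − 1.68(15) + 0.054(8920) − 3.14(45.3) = 26 − 25.2 + 481.68 − 142.242 = 340.238.
∂Q/∂P_o = −3.14, so E_xy = -3.14·(45.3/340.238) ≈ -0.42.
E_xy < 0: the goods are complements.

-0.42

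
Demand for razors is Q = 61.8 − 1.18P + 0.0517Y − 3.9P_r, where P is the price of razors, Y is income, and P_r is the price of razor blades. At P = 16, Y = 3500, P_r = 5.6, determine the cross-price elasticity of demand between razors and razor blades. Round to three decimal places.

-0.108

Evaluating quantity at (P, Y, P_r) gives Q = 61.8 − 1.18(16) + 0.0517(3500) − 3.9(5.6) = 61.8 − 18.88 + 180.95 − 21.84 = 202.03.
∂Q/∂P_r = −3.9, so E_xy = -3.9·(5.6/202.03) ≈ -0.108.
E_xy < 0: the goods are complements.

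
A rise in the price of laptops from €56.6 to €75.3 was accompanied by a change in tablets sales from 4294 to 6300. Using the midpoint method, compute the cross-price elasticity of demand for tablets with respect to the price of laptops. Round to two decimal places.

1.34

%ΔQ_x = (6300 − 4294)/[(4294+6300)/2] = 2006/5297 ≈ 0.3787.
%ΔP_y = (75.3 − 56.6)/[(56.6+75.3)/2] ≈ 0.2835.
E_xy = 0.3787/0.2835 ≈ 1.34.
E_xy > 0, so tablets and laptops are substitutes.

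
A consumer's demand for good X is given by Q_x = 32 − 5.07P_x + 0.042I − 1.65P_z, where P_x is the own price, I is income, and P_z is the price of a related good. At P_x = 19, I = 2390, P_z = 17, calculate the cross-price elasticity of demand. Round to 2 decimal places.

At the given point, Q_x = 32 − 5.07(19) + 0.042(2390) − 1.65(17) = 32 − 96.33 + 100.38 − 28.05 = 8.
∂Q_x/∂P_z = −1.65, so E_xy = -1.65·(17/8) ≈ -3.51.
E_xy < 0: the goods are complements.

-3.51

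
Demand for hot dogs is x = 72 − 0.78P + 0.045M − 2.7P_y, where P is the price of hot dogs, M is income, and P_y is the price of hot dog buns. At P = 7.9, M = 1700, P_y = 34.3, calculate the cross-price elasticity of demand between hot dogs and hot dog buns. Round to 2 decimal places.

Evaluating quantity at (P, M, P_y) gives x = 72 − 0.78(7.9) + 0.045(1700) − 2.7(34.3) = 72 − 6.162 + 76.5 − 92.61 = 49.728.
∂x/∂P_y = −2.7, so E_xy = -2.7·(34.3/49.728) ≈ -1.86.
E_xy < 0: the goods are complements.

-1.86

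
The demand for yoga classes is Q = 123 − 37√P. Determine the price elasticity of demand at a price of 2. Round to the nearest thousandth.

At P = 2, Q = 70.6741.
dQ/dP = −37/(2√P) = −37/(2·1.4142).
Point elasticity E = (dQ/dP)·(P/Q) = -13.0815 × 2/70.6741 ≈ -0.370.
|E| < 1, so demand is inelastic at this price.

-0.370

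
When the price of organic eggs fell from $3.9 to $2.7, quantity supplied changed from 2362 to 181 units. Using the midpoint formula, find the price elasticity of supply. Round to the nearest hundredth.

4.72

%Δq = (181 − 2362)/[(2362 + 181)/2] = -2181/1271.5 ≈ -1.7153.
%Δp = (2.7 − 3.9)/[(3.9 + 2.7)/2] = -1.2/3.3 ≈ -0.3636.
Arc elasticity E = %Δq/%Δp ≈ -1.7153/-0.3636 ≈ 4.72.
|E| > 1: supply is elastic over this range.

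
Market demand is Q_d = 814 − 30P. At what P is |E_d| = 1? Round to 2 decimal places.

13.57

For linear demand Q_d = a − bP, E = −bP/(a − bP). |E| = 1 ⇒ bP = a − bP ⇒ P = a/(2b).
P = 814/(2·30) ≈ 13.57.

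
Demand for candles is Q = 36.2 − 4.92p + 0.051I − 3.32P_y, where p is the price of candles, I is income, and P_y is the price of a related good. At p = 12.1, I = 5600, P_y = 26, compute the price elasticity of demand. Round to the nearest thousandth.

-0.338

Q = 36.2 − 4.92(12.1) + 0.051(5600) − 3.32(26) = 36.2 − 59.532 + 285.6 − 86.32 = 175.948.
∂Q/∂p = −4.92, so E_p = (−4.92)·(12.1/175.948) ≈ -0.338.
|E_p| < 1: demand is inelastic.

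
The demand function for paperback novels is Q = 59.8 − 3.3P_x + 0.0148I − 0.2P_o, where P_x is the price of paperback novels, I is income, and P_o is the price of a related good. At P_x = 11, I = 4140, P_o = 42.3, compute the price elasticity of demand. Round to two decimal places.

At the given point, Q = 59.8 − 3.3(11) + 0.0148(4140) − 0.2(42.3) = 59.8 − 36.3 + 61.272 − 8.46 = 76.312.
∂Q/∂P_x = −3.3, so E_p = (−3.3)·(11/76.312) ≈ -0.48.
|E_p| < 1: demand is inelastic.

-0.48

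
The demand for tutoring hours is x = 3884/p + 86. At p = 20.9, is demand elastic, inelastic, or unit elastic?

At p = 20.9, x = 271.8373.
dx/dp = −3884/p² = −8.8917.
Point elasticity E = (dx/dp)·(p/x) = -8.8917 × 20.9/271.8373 ≈ -0.684.
|E| ≈ 0.684 < 1, so demand is inelastic.

inelastic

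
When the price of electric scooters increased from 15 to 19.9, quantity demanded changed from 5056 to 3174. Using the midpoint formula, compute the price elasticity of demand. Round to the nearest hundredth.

-1.63

%ΔQ = (3174 − 5056)/[(5056 + 3174)/2] = -1882/4115 ≈ -0.4574.
%ΔP = (19.9 − 15)/[(15 + 19.9)/2] = 4.9/17.45 ≈ 0.2808.
Arc elasticity E = %ΔQ/%ΔP ≈ -0.4574/0.2808 ≈ -1.63.
|E| > 1: demand is elastic over this range.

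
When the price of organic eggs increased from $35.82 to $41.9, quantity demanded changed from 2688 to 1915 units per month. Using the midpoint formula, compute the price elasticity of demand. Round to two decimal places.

%ΔQ = (1915 − 2688)/[(2688 + 1915)/2] = -773/2301.5 ≈ -0.3359.
%ΔP = (41.9 − 35.82)/[(35.82 + 41.9)/2] = 6.08/38.86 ≈ 0.1565.
Arc elasticity E = %ΔQ/%ΔP ≈ -0.3359/0.1565 ≈ -2.15.
|E| > 1: demand is elastic over this range.

-2.15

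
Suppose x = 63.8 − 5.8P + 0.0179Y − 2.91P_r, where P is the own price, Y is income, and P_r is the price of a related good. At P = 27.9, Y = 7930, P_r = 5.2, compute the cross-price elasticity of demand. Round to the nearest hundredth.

-0.53

At the given point, x = 63.8 − 5.8(27.9) + 0.0179(7930) − 2.91(5.2) = 63.8 − 161.82 + 141.947 − 15.132 = 28.795.
∂x/∂P_r = −2.91, so E_xy = -2.91·(5.2/28.795) ≈ -0.53.
E_xy < 0: the goods are complements.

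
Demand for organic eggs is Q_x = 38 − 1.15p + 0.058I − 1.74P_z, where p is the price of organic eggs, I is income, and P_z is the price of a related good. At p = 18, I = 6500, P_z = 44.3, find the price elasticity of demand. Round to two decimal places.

-0.07

First evaluate Q_x: 38 − 1.15(18) + 0.058(6500) − 1.74(44.3) = 38 − 20.7 + 377 − 77.082 = 317.218.
∂Q_x/∂p = −1.15, so E_p = (−1.15)·(18/317.218) ≈ -0.07.
|E_p| < 1: demand is inelastic.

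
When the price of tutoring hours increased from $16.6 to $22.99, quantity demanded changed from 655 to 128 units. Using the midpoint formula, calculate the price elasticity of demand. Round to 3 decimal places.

-4.170

%ΔQ = (128 − 655)/[(655 + 128)/2] = -527/391.5 ≈ -1.3461.
%ΔP = (22.99 − 16.6)/[(16.6 + 22.99)/2] = 6.39/19.795 ≈ 0.3228.
Arc elasticity E = %ΔQ/%ΔP ≈ -1.3461/0.3228 ≈ -4.170.
|E| > 1: demand is elastic over this range.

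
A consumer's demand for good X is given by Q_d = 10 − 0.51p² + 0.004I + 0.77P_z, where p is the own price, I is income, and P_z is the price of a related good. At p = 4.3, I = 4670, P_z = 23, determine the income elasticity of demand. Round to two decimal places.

0.51

At the given point, Q_d = 10 − 0.51(4.3)² + 0.004(4670) + 0.77(23) = 10 − 9.4299 + 18.68 + 17.71 = 36.9601.
∂Q_d/∂I = +0.004, so E_I = 0.004·(4670/36.9601) ≈ 0.51.
E_I ∈ (0,1): normal good (necessity).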